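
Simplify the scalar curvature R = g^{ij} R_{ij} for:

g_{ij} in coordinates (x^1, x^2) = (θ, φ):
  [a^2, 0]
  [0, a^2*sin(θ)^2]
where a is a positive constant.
Non-zero Christoffel symbols (Γ^k_{ij} = Γ^k_{ji}):
Γ^θ_{φ φ} = -sin(2*θ)/2
Γ^φ_{θ φ} = 1/tan(θ)
Ricci tensor (R_{ij} = R^k_{ikj}): R_{θθ} = 1, R_{θφ} = 0, R_{φφ} = sin(θ)^2
Inverse metric: g^{θθ} = 1/a^2, g^{φφ} = 1/(a^2*sin(θ)^2)
R = g^{ij} R_{ij} = (1/a^2)(1) + (1/(a^2*sin(θ)^2))(sin(θ)^2) = 2/a^2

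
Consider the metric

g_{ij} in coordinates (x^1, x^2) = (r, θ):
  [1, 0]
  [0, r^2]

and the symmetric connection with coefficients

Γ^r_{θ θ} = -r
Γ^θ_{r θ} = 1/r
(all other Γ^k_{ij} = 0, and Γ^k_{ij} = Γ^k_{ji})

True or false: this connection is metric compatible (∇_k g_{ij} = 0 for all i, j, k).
Using ∇_k g_{ij} = ∂_k g_{ij} - Γ^m_{ki} g_{mj} - Γ^m_{kj} g_{im}:
e.g. ∇_r g_{θθ} = (2*r) - (r) - (r) = 0
Every component ∇_k g_{ij} vanishes: the connection is metric compatible.
True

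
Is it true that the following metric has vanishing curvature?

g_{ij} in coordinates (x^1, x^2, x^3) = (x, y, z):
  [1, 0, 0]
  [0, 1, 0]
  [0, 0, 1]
All metric components are constant, so every Christoffel symbol vanishes and R^i_{jkl} = 0.
Yes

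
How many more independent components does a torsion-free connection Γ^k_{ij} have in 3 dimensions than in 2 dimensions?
Independent components in n dimensions: n × n(n+1)/2 = n^2(n+1)/2.
3D: 3 × 6 = 18
2D: 2 × 3 = 6
Difference = 18 - 6 = 12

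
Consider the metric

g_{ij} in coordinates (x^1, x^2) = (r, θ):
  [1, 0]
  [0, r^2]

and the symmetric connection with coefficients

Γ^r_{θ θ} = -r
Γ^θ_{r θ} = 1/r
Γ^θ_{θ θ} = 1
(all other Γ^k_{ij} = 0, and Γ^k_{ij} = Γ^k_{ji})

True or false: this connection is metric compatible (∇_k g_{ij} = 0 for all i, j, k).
Using ∇_k g_{ij} = ∂_k g_{ij} - Γ^m_{ki} g_{mj} - Γ^m_{kj} g_{im}:
∇_θ g_{θθ} = (0) - (r^2) - (r^2) = -2*r^2 ≠ 0
So the connection is not metric compatible (it is not the Levi-Civita connection).
False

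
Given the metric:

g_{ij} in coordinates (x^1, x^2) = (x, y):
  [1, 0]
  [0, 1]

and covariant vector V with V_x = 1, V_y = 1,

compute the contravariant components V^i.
Inverse metric (diagonal): g^{xx} = 1, g^{yy} = 1
V^i = g^{ij} V_j:
V^x = (1)(1) + (0)(1) = 1
V^y = (0)(1) + (1)(1) = 1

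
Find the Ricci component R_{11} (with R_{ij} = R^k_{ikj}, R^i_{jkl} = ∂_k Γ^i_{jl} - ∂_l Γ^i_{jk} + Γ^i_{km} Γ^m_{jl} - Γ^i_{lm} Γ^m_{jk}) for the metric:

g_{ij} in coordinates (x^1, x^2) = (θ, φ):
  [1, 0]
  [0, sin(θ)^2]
Non-zero Christoffel symbols (Γ^k_{ij} = Γ^k_{ji}):
Γ^θ_{φ φ} = -sin(2*θ)/2
Γ^φ_{θ φ} = 1/tan(θ)
R^θ_{θ θ θ} = 0 (a repeated index in an antisymmetric pair)
R^φ_{θ φ θ} = ∂_φ Γ^φ_{θ θ} - ∂_θ Γ^φ_{θ φ} + Γ^φ_{φ m} Γ^m_{θ θ} - Γ^φ_{θ m} Γ^m_{θ φ}
  = (0) - (-1/sin(θ)^2) + (0) - (1/tan(θ)^2) = 1
R_{θθ} = R^θ_{θ θ θ} + R^φ_{θ φ θ} = (0) + (1) = 1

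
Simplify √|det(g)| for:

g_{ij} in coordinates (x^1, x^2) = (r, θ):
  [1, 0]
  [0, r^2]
det(g) = r^2
√|det(g)| = r
Volume element: dV = r dr dθ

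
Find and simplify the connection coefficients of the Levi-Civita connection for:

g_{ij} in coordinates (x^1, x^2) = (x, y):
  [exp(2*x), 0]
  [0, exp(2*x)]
Using Γ^k_{ij} = (1/2) g^{km} (∂_i g_{mj} + ∂_j g_{mi} - ∂_m g_{ij}); the metric is diagonal, so only the m = k term contributes.
Non-zero symbols (using the symmetry Γ^k_{ij} = Γ^k_{ji}):
Γ^x_{x x} = (1/2) g^{xx} (∂_x g_{xx} + ∂_x g_{xx} - ∂_x g_{xx}) = (1/2)(exp(-2*x))((2*exp(2*x)) + (2*exp(2*x)) - (2*exp(2*x))) = 1
Γ^x_{y y} = (1/2) g^{xx} (∂_y g_{xy} + ∂_y g_{xy} - ∂_x g_{yy}) = (1/2)(exp(-2*x))((0) + (0) - (2*exp(2*x))) = -1
Γ^y_{x y} = (1/2) g^{yy} (∂_x g_{yy} + ∂_y g_{yx} - ∂_y g_{xy}) = (1/2)(exp(-2*x))((2*exp(2*x)) + (0) - (0)) = 1
All other Christoffel symbols are zero.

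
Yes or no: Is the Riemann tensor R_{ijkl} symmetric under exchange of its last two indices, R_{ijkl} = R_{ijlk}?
It is antisymmetric in the last pair: R_{ijkl} = -R_{ijlk}.
No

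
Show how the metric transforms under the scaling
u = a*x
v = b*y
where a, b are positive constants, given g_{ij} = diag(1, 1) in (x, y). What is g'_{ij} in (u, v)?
Invert the transformation: x = u/a, y = v/b
g'_{ij} = (∂x^k/∂x'^i)(∂x^l/∂x'^j) g_{kl}; with g_{kl} = δ_{kl} this is Σ_k (∂x^k/∂x'^i)(∂x^k/∂x'^j).
Jacobian: ∂x/∂u = 1/a, ∂x/∂v = 0, ∂y/∂u = 0, ∂y/∂v = 1/b
g'_{uu} = (1/a)(1/a) + (0)(0) = 1/a^2
g'_{uv} = (1/a)(0) + (0)(1/b) = 0
g'_{vv} = (0)(0) + (1/b)(1/b) = 1/b^2
g'_{ij} = diag(1/a^2, 1/b^2)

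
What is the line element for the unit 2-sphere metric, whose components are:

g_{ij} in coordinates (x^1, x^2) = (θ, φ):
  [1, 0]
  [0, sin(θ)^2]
ds^2 = g_{ij} dx^i dx^j; only the non-zero components contribute.
ds^2 = dθ^2 + sin(θ)^2 dφ^2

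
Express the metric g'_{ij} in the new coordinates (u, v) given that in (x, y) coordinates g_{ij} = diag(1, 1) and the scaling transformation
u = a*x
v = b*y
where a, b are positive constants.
Invert the transformation: x = u/a, y = v/b
g'_{ij} = (∂x^k/∂x'^i)(∂x^l/∂x'^j) g_{kl}; with g_{kl} = δ_{kl} this is Σ_k (∂x^k/∂x'^i)(∂x^k/∂x'^j).
Jacobian: ∂x/∂u = 1/a, ∂x/∂v = 0, ∂y/∂u = 0, ∂y/∂v = 1/b
g'_{uu} = (1/a)(1/a) + (0)(0) = 1/a^2
g'_{uv} = (1/a)(0) + (0)(1/b) = 0
g'_{vv} = (0)(0) + (1/b)(1/b) = 1/b^2
g'_{ij} = diag(1/a^2, 1/b^2)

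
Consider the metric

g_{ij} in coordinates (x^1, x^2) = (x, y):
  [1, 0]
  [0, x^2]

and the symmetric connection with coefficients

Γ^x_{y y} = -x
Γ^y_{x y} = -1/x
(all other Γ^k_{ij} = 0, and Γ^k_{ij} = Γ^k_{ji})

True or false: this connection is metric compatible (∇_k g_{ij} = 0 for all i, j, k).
Using ∇_k g_{ij} = ∂_k g_{ij} - Γ^m_{ki} g_{mj} - Γ^m_{kj} g_{im}:
∇_y g_{xy} = (0) - (-x) - (-x) = 2*x ≠ 0
So the connection is not metric compatible (it is not the Levi-Civita connection).
False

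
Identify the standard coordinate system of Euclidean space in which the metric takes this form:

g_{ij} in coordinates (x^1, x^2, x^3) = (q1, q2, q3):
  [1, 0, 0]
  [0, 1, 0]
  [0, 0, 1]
All components are constant and the metric is the identity, i.e. orthonormal rectilinear coordinates.
Cartesian (3D) coordinates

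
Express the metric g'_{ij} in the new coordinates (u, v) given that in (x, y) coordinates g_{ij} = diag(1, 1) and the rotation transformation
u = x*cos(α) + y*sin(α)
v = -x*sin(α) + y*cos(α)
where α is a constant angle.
Invert the transformation: x = u*cos(α) - v*sin(α), y = u*sin(α) + v*cos(α)
g'_{ij} = (∂x^k/∂x'^i)(∂x^l/∂x'^j) g_{kl}; with g_{kl} = δ_{kl} this is Σ_k (∂x^k/∂x'^i)(∂x^k/∂x'^j).
Jacobian: ∂x/∂u = cos(α), ∂x/∂v = -sin(α), ∂y/∂u = sin(α), ∂y/∂v = cos(α)
g'_{uu} = (cos(α))(cos(α)) + (sin(α))(sin(α)) = 1
g'_{uv} = (cos(α))(-sin(α)) + (sin(α))(cos(α)) = 0
g'_{vv} = (-sin(α))(-sin(α)) + (cos(α))(cos(α)) = 1
g'_{ij} = diag(1, 1)
The Euclidean metric is invariant under rotations.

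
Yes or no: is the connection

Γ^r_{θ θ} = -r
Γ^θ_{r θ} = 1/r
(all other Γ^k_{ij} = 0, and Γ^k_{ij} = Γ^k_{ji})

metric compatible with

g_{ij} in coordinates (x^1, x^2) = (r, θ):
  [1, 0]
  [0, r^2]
Using ∇_k g_{ij} = ∂_k g_{ij} - Γ^m_{ki} g_{mj} - Γ^m_{kj} g_{im}:
e.g. ∇_r g_{θθ} = (2*r) - (r) - (r) = 0
Every component ∇_k g_{ij} vanishes: the connection is metric compatible.
Yes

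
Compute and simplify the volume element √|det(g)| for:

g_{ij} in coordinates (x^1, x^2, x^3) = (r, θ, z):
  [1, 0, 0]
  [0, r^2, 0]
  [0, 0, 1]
det(g) = r^2
√|det(g)| = r
Volume element: dV = r dr dθ dz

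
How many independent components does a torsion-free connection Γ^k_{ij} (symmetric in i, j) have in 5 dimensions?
Γ^k_{ij} has n choices for the upper index and n(n+1)/2 independent symmetric lower index pairs.
Total = 5 × 5×6/2 = 5 × 15 = 75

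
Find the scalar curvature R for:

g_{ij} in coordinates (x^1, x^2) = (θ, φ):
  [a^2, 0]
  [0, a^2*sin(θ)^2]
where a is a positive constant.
Non-zero Christoffel symbols (Γ^k_{ij} = Γ^k_{ji}):
Γ^θ_{φ φ} = -sin(2*θ)/2
Γ^φ_{θ φ} = 1/tan(θ)
Ricci tensor (R_{ij} = R^k_{ikj}): R_{θθ} = 1, R_{θφ} = 0, R_{φφ} = sin(θ)^2
Inverse metric: g^{θθ} = 1/a^2, g^{φφ} = 1/(a^2*sin(θ)^2)
R = g^{ij} R_{ij} = (1/a^2)(1) + (1/(a^2*sin(θ)^2))(sin(θ)^2) = 2/a^2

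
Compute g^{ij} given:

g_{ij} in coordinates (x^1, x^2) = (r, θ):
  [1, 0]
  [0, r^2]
The metric is diagonal, so g^{ij} is diagonal with entries 1/g_{ii}: diag(1, 1/(r^2)).
g^{ij}:
  [1, 0]
  [0, 1/r^2]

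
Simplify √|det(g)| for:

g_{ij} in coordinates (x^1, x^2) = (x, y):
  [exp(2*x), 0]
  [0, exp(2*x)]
det(g) = exp(4*x)
√|det(g)| = exp(2*x)
Volume element: dV = exp(2*x) dx dy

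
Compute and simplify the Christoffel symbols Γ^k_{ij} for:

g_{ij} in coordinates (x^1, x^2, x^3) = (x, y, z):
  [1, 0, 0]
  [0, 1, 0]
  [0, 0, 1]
Using Γ^k_{ij} = (1/2) g^{km} (∂_i g_{mj} + ∂_j g_{mi} - ∂_m g_{ij}); the metric is diagonal, so only the m = k term contributes.
Every metric component is constant, so all ∂_m g_{ij} = 0 and every Christoffel symbol vanishes.
All Christoffel symbols are zero.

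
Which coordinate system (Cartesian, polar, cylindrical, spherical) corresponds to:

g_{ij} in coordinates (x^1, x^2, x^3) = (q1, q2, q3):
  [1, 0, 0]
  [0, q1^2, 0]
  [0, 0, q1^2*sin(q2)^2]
The line element ds^2 = dq1^2 + q1^2 dq2^2 + q1^2 sin(q2)^2 dq3^2 is dr^2 + r^2 dθ^2 + r^2 sin(θ)^2 dφ^2 with q1 = r, q2 = θ, q3 = φ.
spherical coordinates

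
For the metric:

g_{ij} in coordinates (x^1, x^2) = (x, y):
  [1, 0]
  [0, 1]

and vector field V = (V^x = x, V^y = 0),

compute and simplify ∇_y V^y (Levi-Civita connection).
All Christoffel symbols are zero.
∇_y V^y = ∂_y V^y + Γ^y_{y j} V^j
  = (0) + (0)(x) + (0)(0)
  = 0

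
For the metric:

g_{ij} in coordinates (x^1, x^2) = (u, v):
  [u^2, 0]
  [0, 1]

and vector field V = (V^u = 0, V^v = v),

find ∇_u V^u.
Non-zero Christoffel symbols:
Γ^u_{u u} = 1/u
∇_u V^u = ∂_u V^u + Γ^u_{u j} V^j
  = (0) + (1/u)(0) + (0)(v)
  = 0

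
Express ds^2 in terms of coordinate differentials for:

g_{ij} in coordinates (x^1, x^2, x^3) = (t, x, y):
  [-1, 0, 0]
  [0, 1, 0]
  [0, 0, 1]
ds^2 = g_{ij} dx^i dx^j; only the non-zero components contribute.
ds^2 = -dt^2 + dx^2 + dy^2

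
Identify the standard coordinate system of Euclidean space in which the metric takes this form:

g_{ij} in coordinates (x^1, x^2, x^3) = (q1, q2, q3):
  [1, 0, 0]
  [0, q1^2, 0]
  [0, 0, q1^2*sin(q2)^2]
The line element ds^2 = dq1^2 + q1^2 dq2^2 + q1^2 sin(q2)^2 dq3^2 is dr^2 + r^2 dθ^2 + r^2 sin(θ)^2 dφ^2 with q1 = r, q2 = θ, q3 = φ.
spherical coordinates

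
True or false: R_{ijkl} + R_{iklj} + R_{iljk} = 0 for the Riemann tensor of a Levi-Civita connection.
This is the first (algebraic) Bianchi identity.
True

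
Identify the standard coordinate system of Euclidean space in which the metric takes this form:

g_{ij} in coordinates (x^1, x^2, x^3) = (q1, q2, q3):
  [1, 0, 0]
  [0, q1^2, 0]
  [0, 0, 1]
The line element ds^2 = dq1^2 + q1^2 dq2^2 + dq3^2 is dr^2 + r^2 dθ^2 + dz^2 with q1 = r, q2 = θ, q3 = z.
cylindrical coordinates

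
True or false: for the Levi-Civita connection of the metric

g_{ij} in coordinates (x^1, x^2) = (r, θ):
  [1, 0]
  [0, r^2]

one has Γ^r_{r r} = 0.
Γ^r_{r r} = (1/2) g^{rr} (∂_r g_{rr} + ∂_r g_{rr} - ∂_r g_{rr}) = (1/2)(1)((0) + (0) - (0)) = 0
This equals the proposed value 0.
True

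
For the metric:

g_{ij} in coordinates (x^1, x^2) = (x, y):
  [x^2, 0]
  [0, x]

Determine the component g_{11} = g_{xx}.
With x^1 = x, x^2 = y, g_{11} = g_{xx} is the row-1, column-1 entry of the matrix.
g_{11} = x^2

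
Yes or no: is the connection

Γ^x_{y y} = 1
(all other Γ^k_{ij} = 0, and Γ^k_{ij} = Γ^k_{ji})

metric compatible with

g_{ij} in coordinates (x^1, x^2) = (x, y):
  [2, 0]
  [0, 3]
Using ∇_k g_{ij} = ∂_k g_{ij} - Γ^m_{ki} g_{mj} - Γ^m_{kj} g_{im}:
∇_y g_{xy} = (0) - (0) - (2) = -2 ≠ 0
So the connection is not metric compatible (it is not the Levi-Civita connection).
No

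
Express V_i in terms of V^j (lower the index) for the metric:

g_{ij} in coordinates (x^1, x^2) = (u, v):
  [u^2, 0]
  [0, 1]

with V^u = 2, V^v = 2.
V_i = g_{ij} V^j:
V_u = (u^2)(2) + (0)(2) = 2*u^2
V_v = (0)(2) + (1)(2) = 2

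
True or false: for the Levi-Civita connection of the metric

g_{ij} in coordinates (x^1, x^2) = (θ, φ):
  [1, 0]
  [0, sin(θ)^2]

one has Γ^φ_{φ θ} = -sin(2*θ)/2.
Γ^φ_{φ θ} = (1/2) g^{φφ} (∂_φ g_{φθ} + ∂_θ g_{φφ} - ∂_φ g_{φθ}) = (1/2)(1/sin(θ)^2)((0) + (sin(2*θ)) - (0)) = 1/tan(θ)
This differs from the proposed value -sin(2*θ)/2.
False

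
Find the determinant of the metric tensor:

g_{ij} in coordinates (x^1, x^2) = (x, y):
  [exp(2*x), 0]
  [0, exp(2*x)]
For a 2×2 metric: det(g) = g_{11}·g_{22} - g_{12}·g_{21}
= (exp(2*x))·(exp(2*x)) - (0)·(0)
= exp(4*x) - 0
det(g) = exp(4*x)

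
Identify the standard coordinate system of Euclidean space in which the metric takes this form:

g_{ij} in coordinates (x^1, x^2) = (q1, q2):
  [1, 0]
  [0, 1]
All components are constant and the metric is the identity, i.e. orthonormal rectilinear coordinates.
Cartesian (2D) coordinates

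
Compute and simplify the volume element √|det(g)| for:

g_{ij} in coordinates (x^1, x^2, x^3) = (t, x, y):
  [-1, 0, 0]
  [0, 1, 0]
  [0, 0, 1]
det(g) = -1
√|det(g)| = 1
Volume element: dV = 1 dt dx dy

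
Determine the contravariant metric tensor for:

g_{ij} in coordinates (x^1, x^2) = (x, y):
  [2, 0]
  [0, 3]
The metric is diagonal, so g^{ij} is diagonal with entries 1/g_{ii}: diag(1/2, 1/3).
g^{ij}:
  [1/2, 0]
  [0, 1/3]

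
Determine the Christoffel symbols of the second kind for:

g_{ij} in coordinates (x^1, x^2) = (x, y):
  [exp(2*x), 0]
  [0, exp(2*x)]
Using Γ^k_{ij} = (1/2) g^{km} (∂_i g_{mj} + ∂_j g_{mi} - ∂_m g_{ij}); the metric is diagonal, so only the m = k term contributes.
Non-zero symbols (using the symmetry Γ^k_{ij} = Γ^k_{ji}):
Γ^x_{x x} = (1/2) g^{xx} (∂_x g_{xx} + ∂_x g_{xx} - ∂_x g_{xx}) = (1/2)(exp(-2*x))((2*exp(2*x)) + (2*exp(2*x)) - (2*exp(2*x))) = 1
Γ^x_{y y} = (1/2) g^{xx} (∂_y g_{xy} + ∂_y g_{xy} - ∂_x g_{yy}) = (1/2)(exp(-2*x))((0) + (0) - (2*exp(2*x))) = -1
Γ^y_{x y} = (1/2) g^{yy} (∂_x g_{yy} + ∂_y g_{yx} - ∂_y g_{xy}) = (1/2)(exp(-2*x))((2*exp(2*x)) + (0) - (0)) = 1
All other Christoffel symbols are zero.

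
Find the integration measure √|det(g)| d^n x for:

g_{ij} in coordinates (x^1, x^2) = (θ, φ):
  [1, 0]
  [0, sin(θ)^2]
det(g) = sin(θ)^2
√|det(g)| = sin(θ) (taking 0 < θ < π so that |sin(θ)| = sin(θ))
Volume element: dV = sin(θ) dθ dφ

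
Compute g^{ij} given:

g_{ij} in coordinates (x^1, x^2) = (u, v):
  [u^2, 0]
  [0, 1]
The metric is diagonal, so g^{ij} is diagonal with entries 1/g_{ii}: diag(1/(u^2), 1).
g^{ij}:
  [1/u^2, 0]
  [0, 1]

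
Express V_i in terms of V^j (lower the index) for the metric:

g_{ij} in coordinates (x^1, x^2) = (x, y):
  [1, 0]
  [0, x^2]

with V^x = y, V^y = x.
V_i = g_{ij} V^j:
V_x = (1)(y) + (0)(x) = y
V_y = (0)(y) + (x^2)(x) = x^3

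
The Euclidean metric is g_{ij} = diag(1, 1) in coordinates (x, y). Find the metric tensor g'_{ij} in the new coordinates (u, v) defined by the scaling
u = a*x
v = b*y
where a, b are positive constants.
Invert the transformation: x = u/a, y = v/b
g'_{ij} = (∂x^k/∂x'^i)(∂x^l/∂x'^j) g_{kl}; with g_{kl} = δ_{kl} this is Σ_k (∂x^k/∂x'^i)(∂x^k/∂x'^j).
Jacobian: ∂x/∂u = 1/a, ∂x/∂v = 0, ∂y/∂u = 0, ∂y/∂v = 1/b
g'_{uu} = (1/a)(1/a) + (0)(0) = 1/a^2
g'_{uv} = (1/a)(0) + (0)(1/b) = 0
g'_{vv} = (0)(0) + (1/b)(1/b) = 1/b^2
g'_{ij} = diag(1/a^2, 1/b^2)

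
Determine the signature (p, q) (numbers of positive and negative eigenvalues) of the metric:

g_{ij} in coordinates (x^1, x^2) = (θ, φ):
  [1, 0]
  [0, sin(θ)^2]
The metric is diagonal, so its eigenvalues are the diagonal entries: 1, sin(θ)^2 (at a generic point, where coordinate-dependent entries are positive).
2 positive, 0 negative.
(2, 0) - Riemannian (positive definite)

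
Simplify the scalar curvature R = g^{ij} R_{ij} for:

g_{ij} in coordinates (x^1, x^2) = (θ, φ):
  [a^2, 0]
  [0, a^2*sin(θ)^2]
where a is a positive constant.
Non-zero Christoffel symbols (Γ^k_{ij} = Γ^k_{ji}):
Γ^θ_{φ φ} = -sin(2*θ)/2
Γ^φ_{θ φ} = 1/tan(θ)
Ricci tensor (R_{ij} = R^k_{ikj}): R_{θθ} = 1, R_{θφ} = 0, R_{φφ} = sin(θ)^2
Inverse metric: g^{θθ} = 1/a^2, g^{φφ} = 1/(a^2*sin(θ)^2)
R = g^{ij} R_{ij} = (1/a^2)(1) + (1/(a^2*sin(θ)^2))(sin(θ)^2) = 2/a^2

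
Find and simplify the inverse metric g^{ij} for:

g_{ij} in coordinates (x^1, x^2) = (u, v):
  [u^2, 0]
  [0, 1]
The metric is diagonal, so g^{ij} is diagonal with entries 1/g_{ii}: diag(1/(u^2), 1).
g^{ij}:
  [1/u^2, 0]
  [0, 1]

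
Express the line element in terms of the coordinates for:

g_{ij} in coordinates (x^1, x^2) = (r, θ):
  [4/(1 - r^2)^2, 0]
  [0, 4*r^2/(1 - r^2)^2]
ds^2 = g_{ij} dx^i dx^j; only the non-zero components contribute.
ds^2 = (4/(1 - r^2)^2) dr^2 + (4*r^2/(1 - r^2)^2) dθ^2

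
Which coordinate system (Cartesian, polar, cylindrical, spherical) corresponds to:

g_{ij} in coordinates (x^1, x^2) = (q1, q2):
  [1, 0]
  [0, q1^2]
The line element ds^2 = dq1^2 + q1^2 dq2^2 is dr^2 + r^2 dθ^2 with q1 = r, q2 = θ.
polar coordinates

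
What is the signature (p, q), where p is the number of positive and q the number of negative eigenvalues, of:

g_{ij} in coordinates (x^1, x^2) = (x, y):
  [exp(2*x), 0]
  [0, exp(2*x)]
The metric is diagonal, so its eigenvalues are the diagonal entries: exp(2*x), exp(2*x) (at a generic point, where coordinate-dependent entries are positive).
2 positive, 0 negative.
(2, 0) - Riemannian (positive definite)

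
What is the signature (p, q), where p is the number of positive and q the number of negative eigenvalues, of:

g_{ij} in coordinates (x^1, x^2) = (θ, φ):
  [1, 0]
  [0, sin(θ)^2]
The metric is diagonal, so its eigenvalues are the diagonal entries: 1, sin(θ)^2 (at a generic point, where coordinate-dependent entries are positive).
2 positive, 0 negative.
(2, 0) - Riemannian (positive definite)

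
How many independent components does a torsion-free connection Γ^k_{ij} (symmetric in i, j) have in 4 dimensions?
Γ^k_{ij} has n choices for the upper index and n(n+1)/2 independent symmetric lower index pairs.
Total = 4 × 4×5/2 = 4 × 10 = 40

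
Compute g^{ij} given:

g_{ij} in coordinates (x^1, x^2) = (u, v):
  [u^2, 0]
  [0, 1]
The metric is diagonal, so g^{ij} is diagonal with entries 1/g_{ii}: diag(1/(u^2), 1).
g^{ij}:
  [1/u^2, 0]
  [0, 1]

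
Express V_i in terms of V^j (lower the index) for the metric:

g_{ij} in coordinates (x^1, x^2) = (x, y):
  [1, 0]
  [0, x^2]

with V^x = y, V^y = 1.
V_i = g_{ij} V^j:
V_x = (1)(y) + (0)(1) = y
V_y = (0)(y) + (x^2)(1) = x^2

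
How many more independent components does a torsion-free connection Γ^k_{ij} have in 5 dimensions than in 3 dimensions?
Independent components in n dimensions: n × n(n+1)/2 = n^2(n+1)/2.
5D: 5 × 15 = 75
3D: 3 × 6 = 18
Difference = 75 - 18 = 57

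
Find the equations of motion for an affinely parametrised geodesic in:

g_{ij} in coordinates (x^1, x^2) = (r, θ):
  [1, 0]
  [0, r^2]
Geodesic equation: d^2x^k/dλ^2 + Γ^k_{ij} (dx^i/dλ)(dx^j/dλ) = 0.
Non-zero Christoffel symbols:
Γ^r_{θ θ} = -r
Γ^θ_{r θ} = 1/r
Substituting (the symmetric pair Γ^k_{ij}, Γ^k_{ji} combines into a factor 2):
d^2r/dλ^2 - r (dθ/dλ)^2 = 0
d^2θ/dλ^2 + (2/r) (dr/dλ)(dθ/dλ) = 0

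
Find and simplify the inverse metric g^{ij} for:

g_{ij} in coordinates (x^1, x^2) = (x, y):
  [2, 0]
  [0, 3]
The metric is diagonal, so g^{ij} is diagonal with entries 1/g_{ii}: diag(1/2, 1/3).
g^{ij}:
  [1/2, 0]
  [0, 1/3]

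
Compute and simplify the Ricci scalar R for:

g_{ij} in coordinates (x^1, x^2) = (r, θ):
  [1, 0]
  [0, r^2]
Non-zero Christoffel symbols (Γ^k_{ij} = Γ^k_{ji}):
Γ^r_{θ θ} = -r
Γ^θ_{r θ} = 1/r
Ricci tensor (R_{ij} = R^k_{ikj}): R_{rr} = 0, R_{rθ} = 0, R_{θθ} = 0
Inverse metric: g^{rr} = 1, g^{θθ} = 1/r^2
R = g^{ij} R_{ij} = (1)(0) + (1/r^2)(0) = 0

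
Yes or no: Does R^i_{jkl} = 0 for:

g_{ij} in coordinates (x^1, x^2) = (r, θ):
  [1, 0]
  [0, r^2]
Non-zero Christoffel symbols:
Γ^r_{θ θ} = -r
Γ^θ_{r θ} = 1/r
Ricci tensor: R_{rr} = 0, R_{rθ} = 0, R_{θθ} = 0
All R_{ij} vanish; in 2 dimensions the Riemann tensor is fully determined by the Ricci tensor, so R^i_{jkl} = 0: the metric is flat (curvilinear coordinates on flat space).
Yes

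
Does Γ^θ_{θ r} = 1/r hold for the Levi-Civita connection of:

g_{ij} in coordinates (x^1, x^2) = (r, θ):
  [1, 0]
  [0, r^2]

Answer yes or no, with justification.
Γ^θ_{θ r} = (1/2) g^{θθ} (∂_θ g_{θr} + ∂_r g_{θθ} - ∂_θ g_{θr}) = (1/2)(1/r^2)((0) + (2*r) - (0)) = 1/r
This equals the proposed value 1/r.
Yes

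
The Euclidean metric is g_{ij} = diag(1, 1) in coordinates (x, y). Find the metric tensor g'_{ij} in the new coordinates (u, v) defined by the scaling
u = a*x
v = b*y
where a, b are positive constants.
Invert the transformation: x = u/a, y = v/b
g'_{ij} = (∂x^k/∂x'^i)(∂x^l/∂x'^j) g_{kl}; with g_{kl} = δ_{kl} this is Σ_k (∂x^k/∂x'^i)(∂x^k/∂x'^j).
Jacobian: ∂x/∂u = 1/a, ∂x/∂v = 0, ∂y/∂u = 0, ∂y/∂v = 1/b
g'_{uu} = (1/a)(1/a) + (0)(0) = 1/a^2
g'_{uv} = (1/a)(0) + (0)(1/b) = 0
g'_{vv} = (0)(0) + (1/b)(1/b) = 1/b^2
g'_{ij} = diag(1/a^2, 1/b^2)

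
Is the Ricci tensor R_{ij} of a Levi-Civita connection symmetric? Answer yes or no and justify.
R_{ij} = R^k_{ikj}; the pair symmetry R_{kilj} = R_{ljki} gives R_{ij} = R_{ji}.
Yes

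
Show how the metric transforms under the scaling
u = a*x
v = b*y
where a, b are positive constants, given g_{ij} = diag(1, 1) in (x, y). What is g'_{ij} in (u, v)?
Invert the transformation: x = u/a, y = v/b
g'_{ij} = (∂x^k/∂x'^i)(∂x^l/∂x'^j) g_{kl}; with g_{kl} = δ_{kl} this is Σ_k (∂x^k/∂x'^i)(∂x^k/∂x'^j).
Jacobian: ∂x/∂u = 1/a, ∂x/∂v = 0, ∂y/∂u = 0, ∂y/∂v = 1/b
g'_{uu} = (1/a)(1/a) + (0)(0) = 1/a^2
g'_{uv} = (1/a)(0) + (0)(1/b) = 0
g'_{vv} = (0)(0) + (1/b)(1/b) = 1/b^2
g'_{ij} = diag(1/a^2, 1/b^2)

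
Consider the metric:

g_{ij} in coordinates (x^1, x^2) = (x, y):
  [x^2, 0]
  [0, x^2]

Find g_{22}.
With x^1 = x, x^2 = y, g_{22} = g_{yy} is the row-2, column-2 entry of the matrix.
g_{22} = x^2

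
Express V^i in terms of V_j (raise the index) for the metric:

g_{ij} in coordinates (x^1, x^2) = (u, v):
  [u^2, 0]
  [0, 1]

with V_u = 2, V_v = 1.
Inverse metric (diagonal): g^{uu} = 1/u^2, g^{vv} = 1
V^i = g^{ij} V_j:
V^u = (1/u^2)(2) + (0)(1) = 2/u^2
V^v = (0)(2) + (1)(1) = 1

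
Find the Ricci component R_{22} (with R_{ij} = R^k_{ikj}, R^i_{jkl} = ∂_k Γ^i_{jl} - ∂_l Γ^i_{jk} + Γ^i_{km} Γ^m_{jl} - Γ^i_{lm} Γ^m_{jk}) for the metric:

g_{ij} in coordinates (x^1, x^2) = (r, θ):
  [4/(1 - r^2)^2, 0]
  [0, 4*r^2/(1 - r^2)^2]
Non-zero Christoffel symbols (Γ^k_{ij} = Γ^k_{ji}):
Γ^r_{r r} = 2*r/(1 - r^2)
Γ^r_{θ θ} = (r^3 + r)/(r^2 - 1)
Γ^θ_{r θ} = (-r^2 - 1)/(r^3 - r)
R^r_{θ r θ} = ∂_r Γ^r_{θ θ} - ∂_θ Γ^r_{θ r} + Γ^r_{r m} Γ^m_{θ θ} - Γ^r_{θ m} Γ^m_{θ r}
  = ((r^4 - 4*r^2 - 1)/(r^2 - 1)^2) - (0) + (-2*r^2*(r^2 + 1)/(r^2 - 1)^2) - (-(r^2 + 1)^2/(r^2 - 1)^2) = -4*r^2/(r^2 - 1)^2
R^θ_{θ θ θ} = 0 (a repeated index in an antisymmetric pair)
R_{θθ} = R^r_{θ r θ} + R^θ_{θ θ θ} = (-4*r^2/(r^2 - 1)^2) + (0) = -4*r^2/(r^2 - 1)^2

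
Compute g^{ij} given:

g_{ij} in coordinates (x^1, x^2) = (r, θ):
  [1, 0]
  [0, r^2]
The metric is diagonal, so g^{ij} is diagonal with entries 1/g_{ii}: diag(1, 1/(r^2)).
g^{ij}:
  [1, 0]
  [0, 1/r^2]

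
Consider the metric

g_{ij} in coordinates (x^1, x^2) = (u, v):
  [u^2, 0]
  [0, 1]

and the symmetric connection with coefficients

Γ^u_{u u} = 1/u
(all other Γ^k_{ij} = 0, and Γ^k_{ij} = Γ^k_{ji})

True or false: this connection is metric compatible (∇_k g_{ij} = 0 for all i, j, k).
Using ∇_k g_{ij} = ∂_k g_{ij} - Γ^m_{ki} g_{mj} - Γ^m_{kj} g_{im}:
e.g. ∇_u g_{uu} = (2*u) - (u) - (u) = 0
Every component ∇_k g_{ij} vanishes: the connection is metric compatible.
True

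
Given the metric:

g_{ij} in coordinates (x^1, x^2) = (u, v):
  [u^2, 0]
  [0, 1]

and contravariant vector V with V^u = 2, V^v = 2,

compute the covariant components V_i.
V_i = g_{ij} V^j:
V_u = (u^2)(2) + (0)(2) = 2*u^2
V_v = (0)(2) + (1)(2) = 2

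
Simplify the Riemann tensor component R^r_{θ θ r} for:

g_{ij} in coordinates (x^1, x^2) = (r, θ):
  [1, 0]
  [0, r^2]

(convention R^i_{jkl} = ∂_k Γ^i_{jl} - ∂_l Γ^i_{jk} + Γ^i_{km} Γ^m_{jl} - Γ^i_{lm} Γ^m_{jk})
Non-zero Christoffel symbols (Γ^k_{ij} = Γ^k_{ji}):
Γ^r_{θ θ} = -r
Γ^θ_{r θ} = 1/r
R^r_{θ θ r} = ∂_θ Γ^r_{θ r} - ∂_r Γ^r_{θ θ} + Γ^r_{θ m} Γ^m_{θ r} - Γ^r_{r m} Γ^m_{θ θ}
  = (0) - (-1) + (-1) - (0) = 0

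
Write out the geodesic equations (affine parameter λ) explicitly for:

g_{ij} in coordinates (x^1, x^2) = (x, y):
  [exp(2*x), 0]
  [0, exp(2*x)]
Geodesic equation: d^2x^k/dλ^2 + Γ^k_{ij} (dx^i/dλ)(dx^j/dλ) = 0.
Non-zero Christoffel symbols:
Γ^x_{x x} = 1
Γ^x_{y y} = -1
Γ^y_{x y} = 1
Substituting (the symmetric pair Γ^k_{ij}, Γ^k_{ji} combines into a factor 2):
d^2x/dλ^2 + (dx/dλ)^2 - (dy/dλ)^2 = 0
d^2y/dλ^2 + 2 (dx/dλ)(dy/dλ) = 0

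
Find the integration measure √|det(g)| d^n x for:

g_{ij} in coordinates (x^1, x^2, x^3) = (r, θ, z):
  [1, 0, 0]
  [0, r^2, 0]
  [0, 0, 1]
det(g) = r^2
√|det(g)| = r
Volume element: dV = r dr dθ dz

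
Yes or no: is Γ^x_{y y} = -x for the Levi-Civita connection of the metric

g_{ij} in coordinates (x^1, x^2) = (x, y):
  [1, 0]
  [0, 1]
Γ^x_{y y} = (1/2) g^{xx} (∂_y g_{xy} + ∂_y g_{xy} - ∂_x g_{yy}) = (1/2)(1)((0) + (0) - (0)) = 0
This differs from the proposed value -x.
No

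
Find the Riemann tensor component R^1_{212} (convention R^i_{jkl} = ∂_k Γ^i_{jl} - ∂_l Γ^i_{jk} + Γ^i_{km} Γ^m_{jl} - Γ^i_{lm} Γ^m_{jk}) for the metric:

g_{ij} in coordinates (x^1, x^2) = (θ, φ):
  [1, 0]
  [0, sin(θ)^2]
Non-zero Christoffel symbols (Γ^k_{ij} = Γ^k_{ji}):
Γ^θ_{φ φ} = -sin(2*θ)/2
Γ^φ_{θ φ} = 1/tan(θ)
R^θ_{φ θ φ} = ∂_θ Γ^θ_{φ φ} - ∂_φ Γ^θ_{φ θ} + Γ^θ_{θ m} Γ^m_{φ φ} - Γ^θ_{φ m} Γ^m_{φ θ}
  = (-cos(2*θ)) - (0) + (0) - (-cos(θ)^2) = sin(θ)^2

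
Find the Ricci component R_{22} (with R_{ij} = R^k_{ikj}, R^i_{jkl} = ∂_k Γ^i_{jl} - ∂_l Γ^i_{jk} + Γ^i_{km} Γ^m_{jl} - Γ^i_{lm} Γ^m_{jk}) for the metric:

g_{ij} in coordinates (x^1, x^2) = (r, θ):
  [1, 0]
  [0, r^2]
Non-zero Christoffel symbols (Γ^k_{ij} = Γ^k_{ji}):
Γ^r_{θ θ} = -r
Γ^θ_{r θ} = 1/r
R^r_{θ r θ} = ∂_r Γ^r_{θ θ} - ∂_θ Γ^r_{θ r} + Γ^r_{r m} Γ^m_{θ θ} - Γ^r_{θ m} Γ^m_{θ r}
  = (-1) - (0) + (0) - (-1) = 0
R^θ_{θ θ θ} = 0 (a repeated index in an antisymmetric pair)
R_{θθ} = R^r_{θ r θ} + R^θ_{θ θ θ} = (0) + (0) = 0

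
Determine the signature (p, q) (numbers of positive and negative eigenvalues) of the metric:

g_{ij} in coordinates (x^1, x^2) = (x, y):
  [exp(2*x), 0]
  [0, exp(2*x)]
The metric is diagonal, so its eigenvalues are the diagonal entries: exp(2*x), exp(2*x) (at a generic point, where coordinate-dependent entries are positive).
2 positive, 0 negative.
(2, 0) - Riemannian (positive definite)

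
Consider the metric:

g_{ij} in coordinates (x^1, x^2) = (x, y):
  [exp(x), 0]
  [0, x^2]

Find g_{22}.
With x^1 = x, x^2 = y, g_{22} = g_{yy} is the row-2, column-2 entry of the matrix.
g_{22} = x^2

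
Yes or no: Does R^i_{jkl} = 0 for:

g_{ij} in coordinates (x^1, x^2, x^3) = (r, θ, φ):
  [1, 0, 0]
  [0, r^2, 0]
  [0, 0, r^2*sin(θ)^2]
Non-zero Christoffel symbols:
Γ^r_{θ θ} = -r
Γ^r_{φ φ} = -r*sin(θ)^2
Γ^θ_{r θ} = 1/r
Γ^θ_{φ φ} = -sin(2*θ)/2
Γ^φ_{r φ} = 1/r
Γ^φ_{θ φ} = 1/tan(θ)
Ricci tensor: R_{rr} = 0, R_{rθ} = 0, R_{rφ} = 0, R_{θθ} = 0, R_{θφ} = 0, R_{φφ} = 0
All R_{ij} vanish; in 3 dimensions the Riemann tensor is fully determined by the Ricci tensor, so R^i_{jkl} = 0: the metric is flat (curvilinear coordinates on flat space).
Yes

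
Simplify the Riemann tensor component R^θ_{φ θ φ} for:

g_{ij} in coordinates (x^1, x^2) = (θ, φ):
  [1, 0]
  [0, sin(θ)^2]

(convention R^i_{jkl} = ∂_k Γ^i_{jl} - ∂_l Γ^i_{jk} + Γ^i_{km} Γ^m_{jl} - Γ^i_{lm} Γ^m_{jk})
Non-zero Christoffel symbols (Γ^k_{ij} = Γ^k_{ji}):
Γ^θ_{φ φ} = -sin(2*θ)/2
Γ^φ_{θ φ} = 1/tan(θ)
R^θ_{φ θ φ} = ∂_θ Γ^θ_{φ φ} - ∂_φ Γ^θ_{φ θ} + Γ^θ_{θ m} Γ^m_{φ φ} - Γ^θ_{φ m} Γ^m_{φ θ}
  = (-cos(2*θ)) - (0) + (0) - (-cos(θ)^2) = sin(θ)^2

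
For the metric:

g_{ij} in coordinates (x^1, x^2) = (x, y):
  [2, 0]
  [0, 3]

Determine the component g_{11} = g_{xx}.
With x^1 = x, x^2 = y, g_{11} = g_{xx} is the row-1, column-1 entry of the matrix.
g_{11} = 2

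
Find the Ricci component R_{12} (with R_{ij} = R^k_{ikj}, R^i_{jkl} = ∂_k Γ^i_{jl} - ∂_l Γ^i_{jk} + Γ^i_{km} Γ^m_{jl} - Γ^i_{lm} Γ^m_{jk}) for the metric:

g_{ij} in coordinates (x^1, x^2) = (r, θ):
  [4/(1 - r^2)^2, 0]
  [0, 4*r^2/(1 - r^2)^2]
Non-zero Christoffel symbols (Γ^k_{ij} = Γ^k_{ji}):
Γ^r_{r r} = 2*r/(1 - r^2)
Γ^r_{θ θ} = (r^3 + r)/(r^2 - 1)
Γ^θ_{r θ} = (-r^2 - 1)/(r^3 - r)
R^r_{r r θ} = 0 (a repeated index in an antisymmetric pair)
R^θ_{r θ θ} = 0 (a repeated index in an antisymmetric pair)
R_{rθ} = R^r_{r r θ} + R^θ_{r θ θ} = (0) + (0) = 0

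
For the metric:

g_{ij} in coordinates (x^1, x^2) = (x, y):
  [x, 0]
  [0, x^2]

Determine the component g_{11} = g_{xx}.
With x^1 = x, x^2 = y, g_{11} = g_{xx} is the row-1, column-1 entry of the matrix.
g_{11} = x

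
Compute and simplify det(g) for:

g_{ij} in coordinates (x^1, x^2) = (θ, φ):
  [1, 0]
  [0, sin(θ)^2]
For a 2×2 metric: det(g) = g_{11}·g_{22} - g_{12}·g_{21}
= (1)·(sin(θ)^2) - (0)·(0)
= sin(θ)^2 - 0
det(g) = sin(θ)^2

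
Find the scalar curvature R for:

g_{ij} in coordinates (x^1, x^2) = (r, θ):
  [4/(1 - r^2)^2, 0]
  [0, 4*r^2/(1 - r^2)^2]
Non-zero Christoffel symbols (Γ^k_{ij} = Γ^k_{ji}):
Γ^r_{r r} = 2*r/(1 - r^2)
Γ^r_{θ θ} = (r^3 + r)/(r^2 - 1)
Γ^θ_{r θ} = (-r^2 - 1)/(r^3 - r)
Ricci tensor (R_{ij} = R^k_{ikj}): R_{rr} = -4/(r^2 - 1)^2, R_{rθ} = 0, R_{θθ} = -4*r^2/(r^2 - 1)^2
Inverse metric: g^{rr} = (1 - r^2)^2/4, g^{θθ} = (1 - r^2)^2/(4*r^2)
R = g^{ij} R_{ij} = ((1 - r^2)^2/4)(-4/(r^2 - 1)^2) + ((1 - r^2)^2/(4*r^2))(-4*r^2/(r^2 - 1)^2) = -2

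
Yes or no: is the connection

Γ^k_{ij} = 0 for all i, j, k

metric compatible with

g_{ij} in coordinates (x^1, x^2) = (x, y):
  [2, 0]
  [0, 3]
Using ∇_k g_{ij} = ∂_k g_{ij} - Γ^m_{ki} g_{mj} - Γ^m_{kj} g_{im}:
e.g. ∇_x g_{xx} = (0) - (0) - (0) = 0
Every component ∇_k g_{ij} vanishes: the connection is metric compatible.
Yes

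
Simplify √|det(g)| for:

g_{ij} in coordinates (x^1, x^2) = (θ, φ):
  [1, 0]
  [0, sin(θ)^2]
det(g) = sin(θ)^2
√|det(g)| = sin(θ) (taking 0 < θ < π so that |sin(θ)| = sin(θ))
Volume element: dV = sin(θ) dθ dφ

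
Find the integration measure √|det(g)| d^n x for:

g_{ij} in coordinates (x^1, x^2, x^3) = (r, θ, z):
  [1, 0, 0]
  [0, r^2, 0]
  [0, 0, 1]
det(g) = r^2
√|det(g)| = r
Volume element: dV = r dr dθ dz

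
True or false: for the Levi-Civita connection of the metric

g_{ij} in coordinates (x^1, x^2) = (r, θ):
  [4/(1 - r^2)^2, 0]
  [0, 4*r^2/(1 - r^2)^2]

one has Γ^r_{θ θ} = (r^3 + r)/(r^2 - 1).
Γ^r_{θ θ} = (1/2) g^{rr} (∂_θ g_{rθ} + ∂_θ g_{rθ} - ∂_r g_{θθ}) = (1/2)((1 - r^2)^2/4)((0) + (0) - (-8*(r^3 + r)/(r^2 - 1)^3)) = (r^3 + r)/(r^2 - 1)
This equals the proposed value (r^3 + r)/(r^2 - 1).
True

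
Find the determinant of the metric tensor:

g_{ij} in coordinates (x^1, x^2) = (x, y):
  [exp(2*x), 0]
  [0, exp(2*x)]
For a 2×2 metric: det(g) = g_{11}·g_{22} - g_{12}·g_{21}
= (exp(2*x))·(exp(2*x)) - (0)·(0)
= exp(4*x) - 0
det(g) = exp(4*x)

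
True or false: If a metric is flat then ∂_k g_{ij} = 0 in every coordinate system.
Flatness means R^i_{jkl} = 0; the components can still vary, e.g. the flat plane in polar coordinates has g_{θθ} = r^2.
False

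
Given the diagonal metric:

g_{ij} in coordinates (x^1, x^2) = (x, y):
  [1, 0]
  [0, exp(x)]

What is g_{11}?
With x^1 = x, x^2 = y, g_{11} = g_{xx} is the row-1, column-1 entry of the matrix.
g_{11} = 1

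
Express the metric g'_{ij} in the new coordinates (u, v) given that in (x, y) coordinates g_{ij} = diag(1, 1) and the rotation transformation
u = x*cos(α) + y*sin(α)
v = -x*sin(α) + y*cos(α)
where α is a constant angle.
Invert the transformation: x = u*cos(α) - v*sin(α), y = u*sin(α) + v*cos(α)
g'_{ij} = (∂x^k/∂x'^i)(∂x^l/∂x'^j) g_{kl}; with g_{kl} = δ_{kl} this is Σ_k (∂x^k/∂x'^i)(∂x^k/∂x'^j).
Jacobian: ∂x/∂u = cos(α), ∂x/∂v = -sin(α), ∂y/∂u = sin(α), ∂y/∂v = cos(α)
g'_{uu} = (cos(α))(cos(α)) + (sin(α))(sin(α)) = 1
g'_{uv} = (cos(α))(-sin(α)) + (sin(α))(cos(α)) = 0
g'_{vv} = (-sin(α))(-sin(α)) + (cos(α))(cos(α)) = 1
g'_{ij} = diag(1, 1)
The Euclidean metric is invariant under rotations.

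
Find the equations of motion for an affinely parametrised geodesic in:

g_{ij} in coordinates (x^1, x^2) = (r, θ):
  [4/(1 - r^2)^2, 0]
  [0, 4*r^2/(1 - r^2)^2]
Geodesic equation: d^2x^k/dλ^2 + Γ^k_{ij} (dx^i/dλ)(dx^j/dλ) = 0.
Non-zero Christoffel symbols:
Γ^r_{r r} = 2*r/(1 - r^2)
Γ^r_{θ θ} = (r^3 + r)/(r^2 - 1)
Γ^θ_{r θ} = (-r^2 - 1)/(r^3 - r)
Substituting (the symmetric pair Γ^k_{ij}, Γ^k_{ji} combines into a factor 2):
d^2r/dλ^2 + (2*r/(1 - r^2)) (dr/dλ)^2 + ((r^3 + r)/(r^2 - 1)) (dθ/dλ)^2 = 0
d^2θ/dλ^2 + ((-2*r^2 - 2)/(r^3 - r)) (dr/dλ)(dθ/dλ) = 0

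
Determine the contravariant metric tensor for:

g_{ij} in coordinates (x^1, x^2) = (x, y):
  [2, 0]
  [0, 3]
The metric is diagonal, so g^{ij} is diagonal with entries 1/g_{ii}: diag(1/2, 1/3).
g^{ij}:
  [1/2, 0]
  [0, 1/3]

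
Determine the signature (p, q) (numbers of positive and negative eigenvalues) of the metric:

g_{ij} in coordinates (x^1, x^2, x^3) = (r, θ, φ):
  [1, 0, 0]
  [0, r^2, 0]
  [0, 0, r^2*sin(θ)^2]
The metric is diagonal, so its eigenvalues are the diagonal entries: 1, r^2, r^2*sin(θ)^2 (at a generic point, where coordinate-dependent entries are positive).
3 positive, 0 negative.
(3, 0) - Riemannian (positive definite)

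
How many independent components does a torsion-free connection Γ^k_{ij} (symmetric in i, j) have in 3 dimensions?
Γ^k_{ij} has n choices for the upper index and n(n+1)/2 independent symmetric lower index pairs.
Total = 3 × 3×4/2 = 3 × 6 = 18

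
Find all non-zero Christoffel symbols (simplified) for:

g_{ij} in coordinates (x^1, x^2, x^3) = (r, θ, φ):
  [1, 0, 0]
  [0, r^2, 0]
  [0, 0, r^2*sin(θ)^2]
Using Γ^k_{ij} = (1/2) g^{km} (∂_i g_{mj} + ∂_j g_{mi} - ∂_m g_{ij}); the metric is diagonal, so only the m = k term contributes.
Non-zero symbols (using the symmetry Γ^k_{ij} = Γ^k_{ji}):
Γ^r_{θ θ} = (1/2) g^{rr} (∂_θ g_{rθ} + ∂_θ g_{rθ} - ∂_r g_{θθ}) = (1/2)(1)((0) + (0) - (2*r)) = -r
Γ^r_{φ φ} = (1/2) g^{rr} (∂_φ g_{rφ} + ∂_φ g_{rφ} - ∂_r g_{φφ}) = (1/2)(1)((0) + (0) - (2*r*sin(θ)^2)) = -r*sin(θ)^2
Γ^θ_{r θ} = (1/2) g^{θθ} (∂_r g_{θθ} + ∂_θ g_{θr} - ∂_θ g_{rθ}) = (1/2)(1/r^2)((2*r) + (0) - (0)) = 1/r
Γ^θ_{φ φ} = (1/2) g^{θθ} (∂_φ g_{θφ} + ∂_φ g_{θφ} - ∂_θ g_{φφ}) = (1/2)(1/r^2)((0) + (0) - (r^2*sin(2*θ))) = -sin(2*θ)/2
Γ^φ_{r φ} = (1/2) g^{φφ} (∂_r g_{φφ} + ∂_φ g_{φr} - ∂_φ g_{rφ}) = (1/2)(1/(r^2*sin(θ)^2))((2*r*sin(θ)^2) + (0) - (0)) = 1/r
Γ^φ_{θ φ} = (1/2) g^{φφ} (∂_θ g_{φφ} + ∂_φ g_{φθ} - ∂_φ g_{θφ}) = (1/2)(1/(r^2*sin(θ)^2))((r^2*sin(2*θ)) + (0) - (0)) = 1/tan(θ)
All other Christoffel symbols are zero.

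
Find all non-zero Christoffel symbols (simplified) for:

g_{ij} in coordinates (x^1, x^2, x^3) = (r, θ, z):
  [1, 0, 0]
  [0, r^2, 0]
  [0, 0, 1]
Using Γ^k_{ij} = (1/2) g^{km} (∂_i g_{mj} + ∂_j g_{mi} - ∂_m g_{ij}); the metric is diagonal, so only the m = k term contributes.
Non-zero symbols (using the symmetry Γ^k_{ij} = Γ^k_{ji}):
Γ^r_{θ θ} = (1/2) g^{rr} (∂_θ g_{rθ} + ∂_θ g_{rθ} - ∂_r g_{θθ}) = (1/2)(1)((0) + (0) - (2*r)) = -r
Γ^θ_{r θ} = (1/2) g^{θθ} (∂_r g_{θθ} + ∂_θ g_{θr} - ∂_θ g_{rθ}) = (1/2)(1/r^2)((2*r) + (0) - (0)) = 1/r
All other Christoffel symbols are zero.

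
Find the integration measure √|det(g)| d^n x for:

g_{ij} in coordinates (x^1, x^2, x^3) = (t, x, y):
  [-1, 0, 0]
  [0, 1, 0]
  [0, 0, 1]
det(g) = -1
√|det(g)| = 1
Volume element: dV = 1 dt dx dy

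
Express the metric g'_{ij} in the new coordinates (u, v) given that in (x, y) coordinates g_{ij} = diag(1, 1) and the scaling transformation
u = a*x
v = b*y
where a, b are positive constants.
Invert the transformation: x = u/a, y = v/b
g'_{ij} = (∂x^k/∂x'^i)(∂x^l/∂x'^j) g_{kl}; with g_{kl} = δ_{kl} this is Σ_k (∂x^k/∂x'^i)(∂x^k/∂x'^j).
Jacobian: ∂x/∂u = 1/a, ∂x/∂v = 0, ∂y/∂u = 0, ∂y/∂v = 1/b
g'_{uu} = (1/a)(1/a) + (0)(0) = 1/a^2
g'_{uv} = (1/a)(0) + (0)(1/b) = 0
g'_{vv} = (0)(0) + (1/b)(1/b) = 1/b^2
g'_{ij} = diag(1/a^2, 1/b^2)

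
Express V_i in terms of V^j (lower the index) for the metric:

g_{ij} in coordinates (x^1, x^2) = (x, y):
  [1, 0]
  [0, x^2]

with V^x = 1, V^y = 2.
V_i = g_{ij} V^j:
V_x = (1)(1) + (0)(2) = 1
V_y = (0)(1) + (x^2)(2) = 2*x^2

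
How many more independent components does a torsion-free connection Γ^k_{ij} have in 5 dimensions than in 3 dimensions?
Independent components in n dimensions: n × n(n+1)/2 = n^2(n+1)/2.
5D: 5 × 15 = 75
3D: 3 × 6 = 18
Difference = 75 - 18 = 57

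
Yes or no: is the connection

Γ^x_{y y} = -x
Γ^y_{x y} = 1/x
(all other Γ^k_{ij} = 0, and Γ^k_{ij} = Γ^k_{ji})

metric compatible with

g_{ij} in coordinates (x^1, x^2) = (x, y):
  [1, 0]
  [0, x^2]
Using ∇_k g_{ij} = ∂_k g_{ij} - Γ^m_{ki} g_{mj} - Γ^m_{kj} g_{im}:
e.g. ∇_x g_{yy} = (2*x) - (x) - (x) = 0
Every component ∇_k g_{ij} vanishes: the connection is metric compatible.
Yes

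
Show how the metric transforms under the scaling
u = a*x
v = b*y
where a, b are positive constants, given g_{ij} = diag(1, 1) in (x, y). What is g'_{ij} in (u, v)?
Invert the transformation: x = u/a, y = v/b
g'_{ij} = (∂x^k/∂x'^i)(∂x^l/∂x'^j) g_{kl}; with g_{kl} = δ_{kl} this is Σ_k (∂x^k/∂x'^i)(∂x^k/∂x'^j).
Jacobian: ∂x/∂u = 1/a, ∂x/∂v = 0, ∂y/∂u = 0, ∂y/∂v = 1/b
g'_{uu} = (1/a)(1/a) + (0)(0) = 1/a^2
g'_{uv} = (1/a)(0) + (0)(1/b) = 0
g'_{vv} = (0)(0) + (1/b)(1/b) = 1/b^2
g'_{ij} = diag(1/a^2, 1/b^2)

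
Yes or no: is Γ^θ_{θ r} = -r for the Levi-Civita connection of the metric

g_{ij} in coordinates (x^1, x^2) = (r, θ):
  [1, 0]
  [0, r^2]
Γ^θ_{θ r} = (1/2) g^{θθ} (∂_θ g_{θr} + ∂_r g_{θθ} - ∂_θ g_{θr}) = (1/2)(1/r^2)((0) + (2*r) - (0)) = 1/r
This differs from the proposed value -r.
No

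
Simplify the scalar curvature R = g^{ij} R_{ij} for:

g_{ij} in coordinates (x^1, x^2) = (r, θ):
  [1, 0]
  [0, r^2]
Non-zero Christoffel symbols (Γ^k_{ij} = Γ^k_{ji}):
Γ^r_{θ θ} = -r
Γ^θ_{r θ} = 1/r
Ricci tensor (R_{ij} = R^k_{ikj}): R_{rr} = 0, R_{rθ} = 0, R_{θθ} = 0
Inverse metric: g^{rr} = 1, g^{θθ} = 1/r^2
R = g^{ij} R_{ij} = (1)(0) + (1/r^2)(0) = 0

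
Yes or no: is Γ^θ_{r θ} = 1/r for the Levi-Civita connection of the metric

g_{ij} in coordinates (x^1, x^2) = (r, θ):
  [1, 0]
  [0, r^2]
Γ^θ_{r θ} = (1/2) g^{θθ} (∂_r g_{θθ} + ∂_θ g_{θr} - ∂_θ g_{rθ}) = (1/2)(1/r^2)((2*r) + (0) - (0)) = 1/r
This equals the proposed value 1/r.
Yes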